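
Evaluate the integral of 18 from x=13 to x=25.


The integral of a constant k over [a, b] equals k * (b - a).
integral from 13 to 25 of 18 dx
= 18 * (25 - 13)
= 18 * 12
= 216

216


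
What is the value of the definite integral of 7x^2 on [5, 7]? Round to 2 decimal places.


Find the antiderivative of 7x^2:
F(x) = 7/3 * x^3
Apply the Fundamental Theorem of Calculus:
F(7) - F(5)
= 7/3 * 7^3 - 7/3 * 5^3
= 7/3 * (343 - 125)
= 7/3 * 218
= 1526/3 ≈ 508.67

508.67


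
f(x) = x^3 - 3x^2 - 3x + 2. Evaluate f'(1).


Differentiate f(x) = x^3 - 3x^2 - 3x + 2 term by term:
f'(x) = 3x^2 - 6x - 3
Substitute x = 1:
f'(1) = 3 * 1^2 - 6 * 1 - 3
= 3 - 6 - 3
= -6

-6


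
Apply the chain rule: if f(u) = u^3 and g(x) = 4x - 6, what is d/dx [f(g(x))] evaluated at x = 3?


Using the chain rule: (f(g(x)))' = f'(g(x)) * g'(x)
First, find g(3):
g(3) = 4 * 3 - 6 = 6
Next, f'(u) = 3u^2
And g'(x) = 4
So f'(g(3)) * g'(3)
= 3 * 6^2 * 4
= 3 * 36 * 4
= 432

432


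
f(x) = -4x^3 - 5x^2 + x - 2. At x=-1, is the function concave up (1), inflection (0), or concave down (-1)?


Concavity is determined by the sign of f''(x).
f(x) = -4x^3 - 5x^2 + x - 2
f'(x) = -12x^2 - 10x + 1
f''(x) = -24x - 10
f''(-1) = -24 * (-1) - 10
= 24 - 10
= 14
Since f''(-1) > 0, the function is concave up (1)

1


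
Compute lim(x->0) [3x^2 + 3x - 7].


Since polynomials are continuous, we use direct substitution.
lim(x->0) of 3x^2 + 3x - 7
= 3 * 0^2 + 3 * 0 - 7
= 0 + 0 - 7
= -7

-7


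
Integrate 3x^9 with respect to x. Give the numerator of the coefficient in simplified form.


Apply the power rule for integration:
integral of ax^n dx = a/(n+1) * x^(n+1) + C
integral of 3x^9 dx
= 3/10 * x^10 + C
The coefficient in lowest terms is 3/10, and its numerator is 3

3


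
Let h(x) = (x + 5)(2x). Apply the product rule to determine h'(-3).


Let u(x) = x + 5 and v(x) = 2x
u'(x) = 1
v'(x) = 2
Product rule: h'(x) = u'(x)*v(x) + u(x)*v'(x)
= 1 * (2x) + (x + 5) * 2
At x = -3:
u(-3) = 1 * (-3) + 5 = 2
v(-3) = 2 * (-3) + 0 = -6
h'(-3) = 1 * (-6) + 2 * 2
= -6 + 4
= -2

-2


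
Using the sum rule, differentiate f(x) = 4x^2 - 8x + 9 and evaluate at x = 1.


Differentiate term by term using power and sum rules:
f(x) = 4x^2 - 8x + 9
f'(x) = 8x - 8
Substitute x = 1:
f'(1) = 8 * 1 - 8
= 8 - 8
= 0

0


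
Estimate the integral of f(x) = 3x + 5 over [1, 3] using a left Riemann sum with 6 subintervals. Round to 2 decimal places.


Left Riemann sum uses left endpoints of each subinterval.
Interval: [1, 3], n = 6
dx = (3 - 1) / 6 = 1/3
Left endpoints: [1, 4/3, 5/3, 2, 7/3, 8/3]
f values: [8, 9, 10, 11, 12, 13]
Sum = dx * (sum of f values)
= 1/3 * 63
= 21 = 21.00

21.00


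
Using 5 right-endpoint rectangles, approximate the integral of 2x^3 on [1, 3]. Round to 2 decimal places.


Right Riemann sum uses right endpoints of each subinterval.
Interval: [1, 3], n = 5
dx = (3 - 1) / 5 = 2/5
Right endpoints: [7/5, 9/5, 11/5, 13/5, 3]
f values: [686/125, 1458/125, 2662/125, 4394/125, 54]
Sum = dx * (sum of f values)
= 2/5 * 638/5
= 1276/25 = 51.04

51.04


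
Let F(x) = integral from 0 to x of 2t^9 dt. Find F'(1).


By the Fundamental Theorem of Calculus (Part 1):
If F(x) = integral from 0 to x of f(t) dt, then F'(x) = f(x)
Here f(t) = 2t^9
So F'(x) = 2x^9
Evaluate at x = 1:
F'(1) = 2 * 1^9
= 2 * 1
= 2

2


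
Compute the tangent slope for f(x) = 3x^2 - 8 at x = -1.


The slope of the tangent line equals f'(x) at the point.
f(x) = 3x^2 - 8
f'(x) = 6x
At x = -1:
f'(-1) = 6 * (-1) + 0
= -6 + 0
= -6

-6


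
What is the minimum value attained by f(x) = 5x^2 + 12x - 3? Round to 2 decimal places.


For a quadratic f(x) = ax^2 + bx + c with a > 0, the minimum is at the vertex.
Vertex x-coordinate: x = -b/(2a)
x = -(12) / (2 * 5)
x = -12/10 = -6/5
Substitute back to find the minimum value:
f(-6/5) = 5 * (-6/5)^2 + 12 * (-6/5) - 3
= 36/5 - 72/5 - 3
= -51/5 = -10.20

-10.20


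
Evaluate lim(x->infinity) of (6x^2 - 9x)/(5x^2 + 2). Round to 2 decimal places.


For limits at infinity with equal-degree polynomials,
we compare leading coefficients.
Numerator leading term: 6x^2
Denominator leading term: 5x^2
Divide both by x^2:
lim = (6 - 9/x) / (5 + 2/x^2)
As x -> infinity, the 1/x and 1/x^2 terms vanish:
= 6/5 = 1.20

1.20


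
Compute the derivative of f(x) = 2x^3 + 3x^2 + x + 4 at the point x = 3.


Differentiate f(x) = 2x^3 + 3x^2 + x + 4 term by term:
f'(x) = 6x^2 + 6x + 1
Substitute x = 3:
f'(3) = 6 * 3^2 + 6 * 3 + 1
= 54 + 18 + 1
= 73

73


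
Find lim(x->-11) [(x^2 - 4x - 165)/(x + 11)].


Direct substitution gives 0/0, so we factor the numerator.
Factor: (x^2 - 4x - 165) = (x + 11)(x - 15)
Cancel the common factor (x + 11):
(x^2 - 4x - 165)/(x + 11) = (x - 15)
Now substitute x = -11:
= (-11) - (15) = -26

-26


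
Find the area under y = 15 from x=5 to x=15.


The area under a constant function y = 15 is a rectangle.
Width = 15 - 5 = 10
Height = 15
Area = width * height
= 10 * 15
= 150

150


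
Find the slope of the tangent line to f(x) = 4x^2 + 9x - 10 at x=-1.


The slope of the tangent line equals f'(x) at the point.
f(x) = 4x^2 + 9x - 10
f'(x) = 8x + 9
At x = -1:
f'(-1) = 8 * (-1) + 9
= -8 + 9
= 1

1


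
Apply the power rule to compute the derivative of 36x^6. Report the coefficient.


We apply the power rule: d/dx [ax^n] = a*n * x^(n-1)
d/dx [36x^6]
= 36 * 6 * x^(6-1)
= 216x^5
The coefficient is 216

216


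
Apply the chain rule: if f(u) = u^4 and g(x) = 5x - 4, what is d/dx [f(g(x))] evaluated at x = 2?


Using the chain rule: (f(g(x)))' = f'(g(x)) * g'(x)
First, find g(2):
g(2) = 5 * 2 - 4 = 6
Next, f'(u) = 4u^3
And g'(x) = 5
So f'(g(2)) * g'(2)
= 4 * 6^3 * 5
= 4 * 216 * 5
= 4320

4320


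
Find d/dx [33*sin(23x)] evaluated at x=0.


Apply the chain rule to differentiate 33*sin(23x):
d/dx [33*sin(23x)]
= 33 * cos(23x) * d/dx(23x)
= 33 * 23 * cos(23x)
= 759 * cos(23x)
Evaluate at x = 0:
= 759 * cos(0)
= 759 * 1
= 759

759


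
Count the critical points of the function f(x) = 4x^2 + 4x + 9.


Find where f'(x) = 0:
f'(x) = 8x + 4
Set f'(x) = 0:
8x + 4 = 0
x = -4 / 8 = -1/2
This is a linear equation in x, so there is exactly one solution.
Number of critical points: 1

1


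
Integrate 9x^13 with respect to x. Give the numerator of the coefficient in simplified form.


Apply the power rule for integration:
integral of ax^n dx = a/(n+1) * x^(n+1) + C
integral of 9x^13 dx
= 9/14 * x^14 + C
The coefficient in lowest terms is 9/14, and its numerator is 9

9


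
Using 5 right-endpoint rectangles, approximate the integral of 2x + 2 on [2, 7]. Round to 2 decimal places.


Right Riemann sum uses right endpoints of each subinterval.
Interval: [2, 7], n = 5
dx = (7 - 2) / 5 = 1
Right endpoints: [3, 4, 5, 6, 7]
f values: [8, 10, 12, 14, 16]
Sum = dx * (sum of f values)
= 1 * 60
= 60 = 60.00

60.00


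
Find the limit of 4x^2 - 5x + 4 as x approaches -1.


Since polynomials are continuous, we use direct substitution.
lim(x->-1) of 4x^2 - 5x + 4
= 4 * (-1)^2 - 5 * (-1) + 4
= 4 + 5 + 4
= 13

13


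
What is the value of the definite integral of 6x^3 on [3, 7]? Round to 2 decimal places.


Find the antiderivative of 6x^3:
F(x) = 6/4 * x^4
Apply the Fundamental Theorem of Calculus:
F(7) - F(3)
= 6/4 * 7^4 - 6/4 * 3^4
= 6/4 * (2401 - 81)
= 6/4 * 2320
= 3480 = 3480.00

3480.00


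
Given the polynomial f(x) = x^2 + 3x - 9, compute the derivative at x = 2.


Differentiate term by term using power and sum rules:
f(x) = x^2 + 3x - 9
f'(x) = 2x + 3
Substitute x = 2:
f'(2) = 2 * 2 + 3
= 4 + 3
= 7

7


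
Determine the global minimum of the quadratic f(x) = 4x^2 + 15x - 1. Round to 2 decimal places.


For a quadratic f(x) = ax^2 + bx + c with a > 0, the minimum is at the vertex.
Vertex x-coordinate: x = -b/(2a)
x = -(15) / (2 * 4)
x = -15/8
Substitute back to find the minimum value:
f(-15/8) = 4 * (-15/8)^2 + 15 * (-15/8) - 1
= 225/16 - 225/8 - 1
= -241/16 ≈ -15.06

-15.06


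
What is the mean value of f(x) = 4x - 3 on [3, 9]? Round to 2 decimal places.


Average value = 1/(b-a) * integral from a to b of f(x) dx
First compute the integral of 4x - 3:
F(x) = 2x^2 - 3x
F(9) = 2 * 81 - 3 * 9 = 135
F(3) = 2 * 9 - 3 * 3 = 9
Integral = 135 - 9 = 126
Average = 126 / (9 - 3) = 126 / 6
= 21 = 21.00

21.00


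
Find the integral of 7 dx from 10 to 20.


The integral of a constant k over [a, b] equals k * (b - a).
integral from 10 to 20 of 7 dx
= 7 * (20 - 10)
= 7 * 10
= 70

70


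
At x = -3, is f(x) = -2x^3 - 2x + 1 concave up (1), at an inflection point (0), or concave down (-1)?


Concavity is determined by the sign of f''(x).
f(x) = -2x^3 - 2x + 1
f'(x) = -6x^2 - 2
f''(x) = -12x
f''(-3) = -12 * (-3) + 0
= 36 + 0
= 36
Since f''(-3) > 0, the function is concave up (1)

1


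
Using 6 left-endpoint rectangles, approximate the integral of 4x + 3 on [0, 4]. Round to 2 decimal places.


Left Riemann sum uses left endpoints of each subinterval.
Interval: [0, 4], n = 6
dx = (4 - 0) / 6 = 2/3
Left endpoints: [0, 2/3, 4/3, 2, 8/3, 10/3]
f values: [3, 17/3, 25/3, 11, 41/3, 49/3]
Sum = dx * (sum of f values)
= 2/3 * 58
= 116/3 ≈ 38.67

38.67


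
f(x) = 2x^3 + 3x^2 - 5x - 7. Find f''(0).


First derivative:
f'(x) = 6x^2 + 6x - 5
Second derivative:
f''(x) = 12x + 6
Substitute x = 0:
f''(0) = 12 * 0 + 6
= 0 + 6
= 6

6


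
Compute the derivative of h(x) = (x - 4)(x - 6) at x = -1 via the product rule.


Let u(x) = x - 4 and v(x) = x - 6
u'(x) = 1
v'(x) = 1
Product rule: h'(x) = u'(x)*v(x) + u(x)*v'(x)
= 1 * (x - 6) + (x - 4) * 1
At x = -1:
u(-1) = 1 * (-1) - 4 = -5
v(-1) = 1 * (-1) - 6 = -7
h'(-1) = 1 * (-7) + (-5) * 1
= -7 - 5
= -12

-12


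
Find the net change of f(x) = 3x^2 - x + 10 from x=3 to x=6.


Net change = f(b) - f(a)
f(x) = 3x^2 - x + 10
Compute f(6):
f(6) = 3 * 6^2 - 1 * 6 + 10
= 108 - 6 + 10
= 112
Compute f(3):
f(3) = 3 * 3^2 - 1 * 3 + 10
= 27 - 3 + 10
= 34
Net change = 112 - 34 = 78

78


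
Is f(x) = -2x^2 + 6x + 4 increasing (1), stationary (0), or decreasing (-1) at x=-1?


Compute f'(x) to determine behavior:
f'(x) = -4x + 6
f'(-1) = -4 * (-1) + 6
= 4 + 6
= 10
Since f'(-1) > 0, the function is increasing (1)

1


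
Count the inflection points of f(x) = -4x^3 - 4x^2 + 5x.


Inflection points occur where f''(x) = 0 and concavity changes.
f(x) = -4x^3 - 4x^2 + 5x
f'(x) = -12x^2 - 8x + 5
f''(x) = -24x - 8
Set f''(x) = 0:
-24x - 8 = 0
x = 8 / (-24) = -1/3
Since f''(x) is linear (degree 1), it changes sign at this point.
Therefore there is exactly 1 inflection point.

1


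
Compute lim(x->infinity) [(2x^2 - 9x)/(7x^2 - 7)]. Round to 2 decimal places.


For limits at infinity with equal-degree polynomials,
we compare leading coefficients.
Numerator leading term: 2x^2
Denominator leading term: 7x^2
Divide both by x^2:
lim = (2 - 9/x) / (7 - 7/x^2)
As x -> infinity, the 1/x and 1/x^2 terms vanish:
= 2/7 ≈ 0.29

0.29


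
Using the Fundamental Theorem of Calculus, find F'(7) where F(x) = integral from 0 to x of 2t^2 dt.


By the Fundamental Theorem of Calculus (Part 1):
If F(x) = integral from 0 to x of f(t) dt, then F'(x) = f(x)
Here f(t) = 2t^2
So F'(x) = 2x^2
Evaluate at x = 7:
F'(7) = 2 * 7^2
= 2 * 49
= 98

98


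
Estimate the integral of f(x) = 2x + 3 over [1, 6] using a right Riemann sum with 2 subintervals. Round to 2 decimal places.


Right Riemann sum uses right endpoints of each subinterval.
Interval: [1, 6], n = 2
dx = (6 - 1) / 2 = 5/2
Right endpoints: [7/2, 6]
f values: [10, 15]
Sum = dx * (sum of f values)
= 5/2 * 25
= 125/2 = 62.50

62.50


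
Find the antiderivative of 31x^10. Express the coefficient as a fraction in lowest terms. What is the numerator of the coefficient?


Apply the power rule for integration:
integral of ax^n dx = a/(n+1) * x^(n+1) + C
integral of 31x^10 dx
= 31/11 * x^11 + C
The coefficient in lowest terms is 31/11, and its numerator is 31

31


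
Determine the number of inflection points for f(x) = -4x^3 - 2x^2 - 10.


Inflection points occur where f''(x) = 0 and concavity changes.
f(x) = -4x^3 - 2x^2 - 10
f'(x) = -12x^2 - 4x
f''(x) = -24x - 4
Set f''(x) = 0:
-24x - 4 = 0
x = 4 / (-24) = -1/6
Since f''(x) is linear (degree 1), it changes sign at this point.
Therefore there is exactly 1 inflection point.

1


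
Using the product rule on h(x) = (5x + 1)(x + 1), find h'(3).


Let u(x) = 5x + 1 and v(x) = x + 1
u'(x) = 5
v'(x) = 1
Product rule: h'(x) = u'(x)*v(x) + u(x)*v'(x)
= 5 * (x + 1) + (5x + 1) * 1
At x = 3:
u(3) = 5 * 3 + 1 = 16
v(3) = 1 * 3 + 1 = 4
h'(3) = 5 * 4 + 16 * 1
= 20 + 16
= 36

36


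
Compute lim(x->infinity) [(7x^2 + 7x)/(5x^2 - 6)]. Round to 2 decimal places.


For limits at infinity with equal-degree polynomials,
we compare leading coefficients.
Numerator leading term: 7x^2
Denominator leading term: 5x^2
Divide both by x^2:
lim = (7 + 7/x) / (5 - 6/x^2)
As x -> infinity, the 1/x and 1/x^2 terms vanish:
= 7/5 = 1.40

1.40


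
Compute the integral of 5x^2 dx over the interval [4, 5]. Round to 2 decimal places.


Find the antiderivative of 5x^2:
F(x) = 5/3 * x^3
Apply the Fundamental Theorem of Calculus:
F(5) - F(4)
= 5/3 * 5^3 - 5/3 * 4^3
= 5/3 * (125 - 64)
= 5/3 * 61
= 305/3 ≈ 101.67

101.67


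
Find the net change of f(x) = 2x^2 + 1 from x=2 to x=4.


Net change = f(b) - f(a)
f(x) = 2x^2 + 1
Compute f(4):
f(4) = 2 * 4^2 + 0 * 4 + 1
= 32 + 0 + 1
= 33
Compute f(2):
f(2) = 2 * 2^2 + 0 * 2 + 1
= 8 + 0 + 1
= 9
Net change = 33 - 9 = 24

24


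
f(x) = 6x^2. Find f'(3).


Differentiate term by term using power and sum rules:
f(x) = 6x^2
f'(x) = 12x
Substitute x = 3:
f'(3) = 12 * 3 + 0
= 36 + 0
= 36

36


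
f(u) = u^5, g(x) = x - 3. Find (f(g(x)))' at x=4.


Using the chain rule: (f(g(x)))' = f'(g(x)) * g'(x)
First, find g(4):
g(4) = 1 * 4 - 3 = 1
Next, f'(u) = 5u^4
And g'(x) = 1
So f'(g(4)) * g'(4)
= 5 * 1^4 * 1
= 5 * 1 * 1
= 5

5


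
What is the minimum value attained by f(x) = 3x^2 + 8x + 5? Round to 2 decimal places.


For a quadratic f(x) = ax^2 + bx + c with a > 0, the minimum is at the vertex.
Vertex x-coordinate: x = -b/(2a)
x = -(8) / (2 * 3)
x = -8/6 = -4/3
Substitute back to find the minimum value:
f(-4/3) = 3 * (-4/3)^2 + 8 * (-4/3) + 5
= 16/3 - 32/3 + 5
= -1/3 ≈ -0.33

-0.33


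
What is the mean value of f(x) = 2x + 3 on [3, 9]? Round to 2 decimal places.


Average value = 1/(b-a) * integral from a to b of f(x) dx
First compute the integral of 2x + 3:
F(x) = x^2 + 3x
F(9) = 1 * 81 + 3 * 9 = 108
F(3) = 1 * 9 + 3 * 3 = 18
Integral = 108 - 18 = 90
Average = 90 / (9 - 3) = 90 / 6
= 15 = 15.00

15.00


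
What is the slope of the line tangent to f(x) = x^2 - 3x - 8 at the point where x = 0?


The slope of the tangent line equals f'(x) at the point.
f(x) = x^2 - 3x - 8
f'(x) = 2x - 3
At x = 0:
f'(0) = 2 * 0 - 3
= 0 - 3
= -3

-3


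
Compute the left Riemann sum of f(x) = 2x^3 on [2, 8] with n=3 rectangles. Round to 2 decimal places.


Left Riemann sum uses left endpoints of each subinterval.
Interval: [2, 8], n = 3
dx = (8 - 2) / 3 = 2
Left endpoints: [2, 4, 6]
f values: [16, 128, 432]
Sum = dx * (sum of f values)
= 2 * 576
= 1152 = 1152.00

1152.00


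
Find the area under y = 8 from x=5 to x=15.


The area under a constant function y = 8 is a rectangle.
Width = 15 - 5 = 10
Height = 8
Area = width * height
= 10 * 8
= 80

80


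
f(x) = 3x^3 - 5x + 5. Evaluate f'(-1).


Differentiate f(x) = 3x^3 - 5x + 5 term by term:
f'(x) = 9x^2 - 5
Substitute x = -1:
f'(-1) = 9 * (-1)^2 + 0 * (-1) - 5
= 9 + 0 - 5
= 4

4


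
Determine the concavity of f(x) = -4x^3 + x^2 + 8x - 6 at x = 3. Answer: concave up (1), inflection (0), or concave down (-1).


Concavity is determined by the sign of f''(x).
f(x) = -4x^3 + x^2 + 8x - 6
f'(x) = -12x^2 + 2x + 8
f''(x) = -24x + 2
f''(3) = -24 * 3 + 2
= -72 + 2
= -70
Since f''(3) < 0, the function is concave down (-1)

-1


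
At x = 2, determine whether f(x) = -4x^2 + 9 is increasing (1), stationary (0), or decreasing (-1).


Compute f'(x) to determine behavior:
f'(x) = -8x
f'(2) = -8 * 2 + 0
= -16 + 0
= -16
Since f'(2) < 0, the function is decreasing (-1)

-1


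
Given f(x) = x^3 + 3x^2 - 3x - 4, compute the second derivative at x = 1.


First derivative:
f'(x) = 3x^2 + 6x - 3
Second derivative:
f''(x) = 6x + 6
Substitute x = 1:
f''(1) = 6 * 1 + 6
= 6 + 6
= 12

12


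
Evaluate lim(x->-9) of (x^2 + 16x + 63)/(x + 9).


Direct substitution gives 0/0, so we factor the numerator.
Factor: (x^2 + 16x + 63) = (x + 9)(x + 7)
Cancel the common factor (x + 9):
(x^2 + 16x + 63)/(x + 9) = (x + 7)
Now substitute x = -9:
= (-9) - (-7) = -2

-2


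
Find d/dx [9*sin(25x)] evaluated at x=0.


Apply the chain rule to differentiate 9*sin(25x):
d/dx [9*sin(25x)]
= 9 * cos(25x) * d/dx(25x)
= 9 * 25 * cos(25x)
= 225 * cos(25x)
Evaluate at x = 0:
= 225 * cos(0)
= 225 * 1
= 225

225


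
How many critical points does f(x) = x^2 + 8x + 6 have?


Find where f'(x) = 0:
f'(x) = 2x + 8
Set f'(x) = 0:
2x + 8 = 0
x = -8 / 2 = -4
This is a linear equation in x, so there is exactly one solution.
Number of critical points: 1

1


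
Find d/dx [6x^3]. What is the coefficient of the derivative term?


We apply the power rule: d/dx [ax^n] = a*n * x^(n-1)
d/dx [6x^3]
= 6 * 3 * x^(3-1)
= 18x^2
The coefficient is 18

18


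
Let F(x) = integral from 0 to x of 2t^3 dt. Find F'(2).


By the Fundamental Theorem of Calculus (Part 1):
If F(x) = integral from 0 to x of f(t) dt, then F'(x) = f(x)
Here f(t) = 2t^3
So F'(x) = 2x^3
Evaluate at x = 2:
F'(2) = 2 * 2^3
= 2 * 8
= 16

16


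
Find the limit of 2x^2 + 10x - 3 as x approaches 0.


Since polynomials are continuous, we use direct substitution.
lim(x->0) of 2x^2 + 10x - 3
= 2 * 0^2 + 10 * 0 - 3
= 0 + 0 - 3
= -3

-3


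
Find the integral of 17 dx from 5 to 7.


The integral of a constant k over [a, b] equals k * (b - a).
integral from 5 to 7 of 17 dx
= 17 * (7 - 5)
= 17 * 2
= 34

34


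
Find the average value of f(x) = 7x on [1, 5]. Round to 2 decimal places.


Average value = 1/(b-a) * integral from a to b of f(x) dx
First compute the integral of 7x:
F(x) = (7/2)x^2
F(5) = 7/2 * 25 + 0 * 5 = 175/2
F(1) = 7/2 * 1 + 0 * 1 = 7/2
Integral = 175/2 - 7/2 = 84
Average = 84 / (5 - 1) = 84 / 4
= 21 = 21.00

21.00


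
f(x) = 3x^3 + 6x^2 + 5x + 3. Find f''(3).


First derivative:
f'(x) = 9x^2 + 12x + 5
Second derivative:
f''(x) = 18x + 12
Substitute x = 3:
f''(3) = 18 * 3 + 12
= 54 + 12
= 66

66


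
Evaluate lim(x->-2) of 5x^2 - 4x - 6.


Since polynomials are continuous, we use direct substitution.
lim(x->-2) of 5x^2 - 4x - 6
= 5 * (-2)^2 - 4 * (-2) - 6
= 20 + 8 - 6
= 22

22


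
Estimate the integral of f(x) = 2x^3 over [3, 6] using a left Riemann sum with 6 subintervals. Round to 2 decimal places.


Left Riemann sum uses left endpoints of each subinterval.
Interval: [3, 6], n = 6
dx = (6 - 3) / 6 = 1/2
Left endpoints: [3, 7/2, 4, 9/2, 5, 11/2]
f values: [54, 343/4, 128, 729/4, 250, 1331/4]
Sum = dx * (sum of f values)
= 1/2 * 4131/4
= 4131/8 ≈ 516.38

516.38


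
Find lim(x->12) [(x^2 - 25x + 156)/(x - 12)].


Direct substitution gives 0/0, so we factor the numerator.
Factor: (x^2 - 25x + 156) = (x - 12)(x - 13)
Cancel the common factor (x - 12):
(x^2 - 25x + 156)/(x - 12) = (x - 13)
Now substitute x = 12:
= (12) - (13) = -1

-1


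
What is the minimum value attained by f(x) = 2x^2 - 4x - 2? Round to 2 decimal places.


For a quadratic f(x) = ax^2 + bx + c with a > 0, the minimum is at the vertex.
Vertex x-coordinate: x = -b/(2a)
x = -(-4) / (2 * 2)
x = 4/4 = 1
Substitute back to find the minimum value:
f(1) = 2 * 1^2 - 4 * 1 - 2
= 2 - 4 - 2
= -4 = -4.00

-4.00


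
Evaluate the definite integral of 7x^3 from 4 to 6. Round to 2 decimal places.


Find the antiderivative of 7x^3:
F(x) = 7/4 * x^4
Apply the Fundamental Theorem of Calculus:
F(6) - F(4)
= 7/4 * 6^4 - 7/4 * 4^4
= 7/4 * (1296 - 256)
= 7/4 * 1040
= 1820 = 1820.00

1820.00


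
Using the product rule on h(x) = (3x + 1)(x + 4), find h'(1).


Let u(x) = 3x + 1 and v(x) = x + 4
u'(x) = 3
v'(x) = 1
Product rule: h'(x) = u'(x)*v(x) + u(x)*v'(x)
= 3 * (x + 4) + (3x + 1) * 1
At x = 1:
u(1) = 3 * 1 + 1 = 4
v(1) = 1 * 1 + 4 = 5
h'(1) = 3 * 5 + 4 * 1
= 15 + 4
= 19

19


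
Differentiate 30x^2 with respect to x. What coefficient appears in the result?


We apply the power rule: d/dx [ax^n] = a*n * x^(n-1)
d/dx [30x^2]
= 30 * 2 * x^(2-1)
= 60x
The coefficient is 60

60


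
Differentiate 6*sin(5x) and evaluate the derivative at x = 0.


Apply the chain rule to differentiate 6*sin(5x):
d/dx [6*sin(5x)]
= 6 * cos(5x) * d/dx(5x)
= 6 * 5 * cos(5x)
= 30 * cos(5x)
Evaluate at x = 0:
= 30 * cos(0)
= 30 * 1
= 30

30


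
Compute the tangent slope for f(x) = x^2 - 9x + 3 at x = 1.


The slope of the tangent line equals f'(x) at the point.
f(x) = x^2 - 9x + 3
f'(x) = 2x - 9
At x = 1:
f'(1) = 2 * 1 - 9
= 2 - 9
= -7

-7


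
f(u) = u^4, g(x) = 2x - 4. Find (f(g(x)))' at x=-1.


Using the chain rule: (f(g(x)))' = f'(g(x)) * g'(x)
First, find g(-1):
g(-1) = 2 * (-1) - 4 = -6
Next, f'(u) = 4u^3
And g'(x) = 2
So f'(g(-1)) * g'(-1)
= 4 * (-6)^3 * 2
= 4 * (-216) * 2
= -1728

-1728


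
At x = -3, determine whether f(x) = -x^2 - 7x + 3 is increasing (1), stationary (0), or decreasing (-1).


Compute f'(x) to determine behavior:
f'(x) = -2x - 7
f'(-3) = -2 * (-3) - 7
= 6 - 7
= -1
Since f'(-3) < 0, the function is decreasing (-1)

-1


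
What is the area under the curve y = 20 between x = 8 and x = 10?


The area under a constant function y = 20 is a rectangle.
Width = 10 - 8 = 2
Height = 20
Area = width * height
= 2 * 20
= 40

40


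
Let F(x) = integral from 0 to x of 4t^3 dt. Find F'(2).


By the Fundamental Theorem of Calculus (Part 1):
If F(x) = integral from 0 to x of f(t) dt, then F'(x) = f(x)
Here f(t) = 4t^3
So F'(x) = 4x^3
Evaluate at x = 2:
F'(2) = 4 * 2^3
= 4 * 8
= 32

32


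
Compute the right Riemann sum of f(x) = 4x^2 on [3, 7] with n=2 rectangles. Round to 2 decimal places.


Right Riemann sum uses right endpoints of each subinterval.
Interval: [3, 7], n = 2
dx = (7 - 3) / 2 = 2
Right endpoints: [5, 7]
f values: [100, 196]
Sum = dx * (sum of f values)
= 2 * 296
= 592 = 592.00

592.00


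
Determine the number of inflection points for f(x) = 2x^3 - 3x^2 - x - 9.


Inflection points occur where f''(x) = 0 and concavity changes.
f(x) = 2x^3 - 3x^2 - x - 9
f'(x) = 6x^2 - 6x - 1
f''(x) = 12x - 6
Set f''(x) = 0:
12x - 6 = 0
x = 6 / 12 = 1/2
Since f''(x) is linear (degree 1), it changes sign at this point.
Therefore there is exactly 1 inflection point.

1


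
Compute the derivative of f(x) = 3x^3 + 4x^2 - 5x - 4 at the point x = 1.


Differentiate f(x) = 3x^3 + 4x^2 - 5x - 4 term by term:
f'(x) = 9x^2 + 8x - 5
Substitute x = 1:
f'(1) = 9 * 1^2 + 8 * 1 - 5
= 9 + 8 - 5
= 12

12


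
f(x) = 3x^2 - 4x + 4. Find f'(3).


Differentiate term by term using power and sum rules:
f(x) = 3x^2 - 4x + 4
f'(x) = 6x - 4
Substitute x = 3:
f'(3) = 6 * 3 - 4
= 18 - 4
= 14

14


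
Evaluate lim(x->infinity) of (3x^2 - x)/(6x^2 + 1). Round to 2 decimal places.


For limits at infinity with equal-degree polynomials,
we compare leading coefficients.
Numerator leading term: 3x^2
Denominator leading term: 6x^2
Divide both by x^2:
lim = (3 - 1/x) / (6 + 1/x^2)
As x -> infinity, the 1/x and 1/x^2 terms vanish:
= 3/6 = 1/2 = 0.50

0.50


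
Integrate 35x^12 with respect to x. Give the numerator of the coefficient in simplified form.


Apply the power rule for integration:
integral of ax^n dx = a/(n+1) * x^(n+1) + C
integral of 35x^12 dx
= 35/13 * x^13 + C
The coefficient in lowest terms is 35/13, and its numerator is 35

35


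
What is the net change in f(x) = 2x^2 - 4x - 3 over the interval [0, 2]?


Net change = f(b) - f(a)
f(x) = 2x^2 - 4x - 3
Compute f(2):
f(2) = 2 * 2^2 - 4 * 2 - 3
= 8 - 8 - 3
= -3
Compute f(0):
f(0) = 2 * 0^2 - 4 * 0 - 3
= 0 + 0 - 3
= -3
Net change = -3 - (-3) = 0

0


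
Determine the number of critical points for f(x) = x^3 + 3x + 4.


Find where f'(x) = 0:
f(x) = x^3 + 3x + 4
f'(x) = 3x^2 + 3
This is a quadratic in x. Use the discriminant to count real roots.
Discriminant = (0)^2 - 4 * 3 * 3
= 0 - 36
= -36
Since discriminant < 0, f'(x) = 0 has no real solutions.
Number of critical points: 0

0


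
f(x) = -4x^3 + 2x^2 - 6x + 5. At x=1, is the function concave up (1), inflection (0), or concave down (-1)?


Concavity is determined by the sign of f''(x).
f(x) = -4x^3 + 2x^2 - 6x + 5
f'(x) = -12x^2 + 4x - 6
f''(x) = -24x + 4
f''(1) = -24 * 1 + 4
= -24 + 4
= -20
Since f''(1) < 0, the function is concave down (-1)

-1


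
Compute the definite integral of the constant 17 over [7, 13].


The integral of a constant k over [a, b] equals k * (b - a).
integral from 7 to 13 of 17 dx
= 17 * (13 - 7)
= 17 * 6
= 102

102


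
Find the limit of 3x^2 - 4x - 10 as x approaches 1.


Since polynomials are continuous, we use direct substitution.
lim(x->1) of 3x^2 - 4x - 10
= 3 * 1^2 - 4 * 1 - 10
= 3 - 4 - 10
= -11

-11


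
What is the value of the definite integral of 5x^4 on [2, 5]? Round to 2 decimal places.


Find the antiderivative of 5x^4:
F(x) = 5/5 * x^5
Apply the Fundamental Theorem of Calculus:
F(5) - F(2)
= 5/5 * 5^5 - 5/5 * 2^5
= 5/5 * (3125 - 32)
= 5/5 * 3093
= 3093 = 3093.00

3093.00


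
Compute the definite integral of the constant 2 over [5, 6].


The integral of a constant k over [a, b] equals k * (b - a).
integral from 5 to 6 of 2 dx
= 2 * (6 - 5)
= 2 * 1
= 2

2


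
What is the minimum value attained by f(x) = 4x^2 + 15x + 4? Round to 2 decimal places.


For a quadratic f(x) = ax^2 + bx + c with a > 0, the minimum is at the vertex.
Vertex x-coordinate: x = -b/(2a)
x = -(15) / (2 * 4)
x = -15/8
Substitute back to find the minimum value:
f(-15/8) = 4 * (-15/8)^2 + 15 * (-15/8) + 4
= 225/16 - 225/8 + 4
= -161/16 ≈ -10.06

-10.06


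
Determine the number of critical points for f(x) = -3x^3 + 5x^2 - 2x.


Find where f'(x) = 0:
f(x) = -3x^3 + 5x^2 - 2x
f'(x) = -9x^2 + 10x - 2
This is a quadratic in x. Use the discriminant to count real roots.
Discriminant = (10)^2 - 4 * (-9) * (-2)
= 100 - 72
= 28
Since discriminant > 0, f'(x) = 0 has 2 real solutions.
Number of critical points: 2

2


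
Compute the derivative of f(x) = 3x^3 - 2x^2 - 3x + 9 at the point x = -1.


Differentiate f(x) = 3x^3 - 2x^2 - 3x + 9 term by term:
f'(x) = 9x^2 - 4x - 3
Substitute x = -1:
f'(-1) = 9 * (-1)^2 - 4 * (-1) - 3
= 9 + 4 - 3
= 10

10


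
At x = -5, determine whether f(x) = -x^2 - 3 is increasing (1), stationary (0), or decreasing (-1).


Compute f'(x) to determine behavior:
f'(x) = -2x
f'(-5) = -2 * (-5) + 0
= 10 + 0
= 10
Since f'(-5) > 0, the function is increasing (1)

1


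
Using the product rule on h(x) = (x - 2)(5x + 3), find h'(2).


Let u(x) = x - 2 and v(x) = 5x + 3
u'(x) = 1
v'(x) = 5
Product rule: h'(x) = u'(x)*v(x) + u(x)*v'(x)
= 1 * (5x + 3) + (x - 2) * 5
At x = 2:
u(2) = 1 * 2 - 2 = 0
v(2) = 5 * 2 + 3 = 13
h'(2) = 1 * 13 + 0 * 5
= 13 + 0
= 13

13


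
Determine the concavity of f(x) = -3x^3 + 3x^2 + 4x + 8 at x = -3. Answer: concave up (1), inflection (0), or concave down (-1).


Concavity is determined by the sign of f''(x).
f(x) = -3x^3 + 3x^2 + 4x + 8
f'(x) = -9x^2 + 6x + 4
f''(x) = -18x + 6
f''(-3) = -18 * (-3) + 6
= 54 + 6
= 60
Since f''(-3) > 0, the function is concave up (1)

1


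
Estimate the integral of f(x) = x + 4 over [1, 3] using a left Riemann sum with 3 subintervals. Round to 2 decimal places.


Left Riemann sum uses left endpoints of each subinterval.
Interval: [1, 3], n = 3
dx = (3 - 1) / 3 = 2/3
Left endpoints: [1, 5/3, 7/3]
f values: [5, 17/3, 19/3]
Sum = dx * (sum of f values)
= 2/3 * 17
= 34/3 ≈ 11.33

11.33


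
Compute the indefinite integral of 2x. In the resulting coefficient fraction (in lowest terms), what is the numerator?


Apply the power rule for integration:
integral of ax^n dx = a/(n+1) * x^(n+1) + C
integral of 2x dx
= 2/2 * x^2 + C
= 1 * x^2 + C
The coefficient in lowest terms is 1 = 1/1, so its numerator is 1

1


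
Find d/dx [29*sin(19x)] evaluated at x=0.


Apply the chain rule to differentiate 29*sin(19x):
d/dx [29*sin(19x)]
= 29 * cos(19x) * d/dx(19x)
= 29 * 19 * cos(19x)
= 551 * cos(19x)
Evaluate at x = 0:
= 551 * cos(0)
= 551 * 1
= 551

551


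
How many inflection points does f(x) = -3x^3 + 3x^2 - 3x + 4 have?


Inflection points occur where f''(x) = 0 and concavity changes.
f(x) = -3x^3 + 3x^2 - 3x + 4
f'(x) = -9x^2 + 6x - 3
f''(x) = -18x + 6
Set f''(x) = 0:
-18x + 6 = 0
x = -6 / (-18) = 1/3
Since f''(x) is linear (degree 1), it changes sign at this point.
Therefore there is exactly 1 inflection point.

1


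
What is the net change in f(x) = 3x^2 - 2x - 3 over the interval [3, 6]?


Net change = f(b) - f(a)
f(x) = 3x^2 - 2x - 3
Compute f(6):
f(6) = 3 * 6^2 - 2 * 6 - 3
= 108 - 12 - 3
= 93
Compute f(3):
f(3) = 3 * 3^2 - 2 * 3 - 3
= 27 - 6 - 3
= 18
Net change = 93 - 18 = 75

75


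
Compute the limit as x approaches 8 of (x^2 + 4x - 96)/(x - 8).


Direct substitution gives 0/0, so we factor the numerator.
Factor: (x^2 + 4x - 96) = (x - 8)(x + 12)
Cancel the common factor (x - 8):
(x^2 + 4x - 96)/(x - 8) = (x + 12)
Now substitute x = 8:
= (8) - (-12) = 20

20


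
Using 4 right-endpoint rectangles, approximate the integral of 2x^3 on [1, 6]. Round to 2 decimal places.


Right Riemann sum uses right endpoints of each subinterval.
Interval: [1, 6], n = 4
dx = (6 - 1) / 4 = 5/4
Right endpoints: [9/4, 7/2, 19/4, 6]
f values: [729/32, 343/4, 6859/32, 432]
Sum = dx * (sum of f values)
= 5/4 * 6039/8
= 30195/32 ≈ 943.59

943.59


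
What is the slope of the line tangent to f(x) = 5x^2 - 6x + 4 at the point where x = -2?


The slope of the tangent line equals f'(x) at the point.
f(x) = 5x^2 - 6x + 4
f'(x) = 10x - 6
At x = -2:
f'(-2) = 10 * (-2) - 6
= -20 - 6
= -26

-26


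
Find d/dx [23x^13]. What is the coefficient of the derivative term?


We apply the power rule: d/dx [ax^n] = a*n * x^(n-1)
d/dx [23x^13]
= 23 * 13 * x^(13-1)
= 299x^12
The coefficient is 299

299


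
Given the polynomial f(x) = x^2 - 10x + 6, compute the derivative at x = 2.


Differentiate term by term using power and sum rules:
f(x) = x^2 - 10x + 6
f'(x) = 2x - 10
Substitute x = 2:
f'(2) = 2 * 2 - 10
= 4 - 10
= -6

-6


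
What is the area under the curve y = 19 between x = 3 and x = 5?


The area under a constant function y = 19 is a rectangle.
Width = 5 - 3 = 2
Height = 19
Area = width * height
= 2 * 19
= 38

38


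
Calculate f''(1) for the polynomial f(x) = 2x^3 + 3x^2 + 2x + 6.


First derivative:
f'(x) = 6x^2 + 6x + 2
Second derivative:
f''(x) = 12x + 6
Substitute x = 1:
f''(1) = 12 * 1 + 6
= 12 + 6
= 18

18


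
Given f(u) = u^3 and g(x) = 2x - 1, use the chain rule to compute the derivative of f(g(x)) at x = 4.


Using the chain rule: (f(g(x)))' = f'(g(x)) * g'(x)
First, find g(4):
g(4) = 2 * 4 - 1 = 7
Next, f'(u) = 3u^2
And g'(x) = 2
So f'(g(4)) * g'(4)
= 3 * 7^2 * 2
= 3 * 49 * 2
= 294

294


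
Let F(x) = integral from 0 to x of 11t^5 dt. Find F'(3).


By the Fundamental Theorem of Calculus (Part 1):
If F(x) = integral from 0 to x of f(t) dt, then F'(x) = f(x)
Here f(t) = 11t^5
So F'(x) = 11x^5
Evaluate at x = 3:
F'(3) = 11 * 3^5
= 11 * 243
= 2673

2673


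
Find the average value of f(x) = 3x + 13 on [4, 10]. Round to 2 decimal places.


Average value = 1/(b-a) * integral from a to b of f(x) dx
First compute the integral of 3x + 13:
F(x) = (3/2)x^2 + 13x
F(10) = 3/2 * 100 + 13 * 10 = 280
F(4) = 3/2 * 16 + 13 * 4 = 76
Integral = 280 - 76 = 204
Average = 204 / (10 - 4) = 204 / 6
= 34 = 34.00

34.00


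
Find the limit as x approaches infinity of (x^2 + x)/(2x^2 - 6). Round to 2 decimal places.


For limits at infinity with equal-degree polynomials,
we compare leading coefficients.
Numerator leading term: x^2
Denominator leading term: 2x^2
Divide both by x^2:
lim = (1 + 1/x) / (2 - 6/x^2)
As x -> infinity, the 1/x and 1/x^2 terms vanish:
= 1/2 = 0.50

0.50


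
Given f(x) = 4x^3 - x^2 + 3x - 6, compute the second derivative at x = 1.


First derivative:
f'(x) = 12x^2 - 2x + 3
Second derivative:
f''(x) = 24x - 2
Substitute x = 1:
f''(1) = 24 * 1 - 2
= 24 - 2
= 22

22


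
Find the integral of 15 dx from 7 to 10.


The integral of a constant k over [a, b] equals k * (b - a).
integral from 7 to 10 of 15 dx
= 15 * (10 - 7)
= 15 * 3
= 45

45


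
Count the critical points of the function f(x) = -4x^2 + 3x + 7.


Find where f'(x) = 0:
f'(x) = -8x + 3
Set f'(x) = 0:
-8x + 3 = 0
x = -3 / (-8) = 3/8
This is a linear equation in x, so there is exactly one solution.
Number of critical points: 1

1


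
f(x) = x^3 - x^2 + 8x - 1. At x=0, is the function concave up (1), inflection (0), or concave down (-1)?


Concavity is determined by the sign of f''(x).
f(x) = x^3 - x^2 + 8x - 1
f'(x) = 3x^2 - 2x + 8
f''(x) = 6x - 2
f''(0) = 6 * 0 - 2
= 0 - 2
= -2
Since f''(0) < 0, the function is concave down (-1)

-1


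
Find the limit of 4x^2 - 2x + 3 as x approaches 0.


Since polynomials are continuous, we use direct substitution.
lim(x->0) of 4x^2 - 2x + 3
= 4 * 0^2 - 2 * 0 + 3
= 0 + 0 + 3
= 3

3


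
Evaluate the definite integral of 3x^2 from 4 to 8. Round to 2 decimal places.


Find the antiderivative of 3x^2:
F(x) = 3/3 * x^3
Apply the Fundamental Theorem of Calculus:
F(8) - F(4)
= 3/3 * 8^3 - 3/3 * 4^3
= 3/3 * (512 - 64)
= 3/3 * 448
= 448 = 448.00

448.00


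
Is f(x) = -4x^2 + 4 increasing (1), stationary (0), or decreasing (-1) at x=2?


Compute f'(x) to determine behavior:
f'(x) = -8x
f'(2) = -8 * 2 + 0
= -16 + 0
= -16
Since f'(2) < 0, the function is decreasing (-1)

-1


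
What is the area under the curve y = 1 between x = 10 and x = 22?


The area under a constant function y = 1 is a rectangle.
Width = 22 - 10 = 12
Height = 1
Area = width * height
= 12 * 1
= 12

12


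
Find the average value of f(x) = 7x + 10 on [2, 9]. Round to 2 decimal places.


Average value = 1/(b-a) * integral from a to b of f(x) dx
First compute the integral of 7x + 10:
F(x) = (7/2)x^2 + 10x
F(9) = 7/2 * 81 + 10 * 9 = 747/2
F(2) = 7/2 * 4 + 10 * 2 = 34
Integral = 747/2 - 34 = 679/2
Average = (679/2) / (9 - 2) = (679/2) / 7
= 97/2 = 48.50

48.50


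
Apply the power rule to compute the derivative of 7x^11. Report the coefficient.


We apply the power rule: d/dx [ax^n] = a*n * x^(n-1)
d/dx [7x^11]
= 7 * 11 * x^(11-1)
= 77x^10
The coefficient is 77

77


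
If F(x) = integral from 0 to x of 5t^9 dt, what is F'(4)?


By the Fundamental Theorem of Calculus (Part 1):
If F(x) = integral from 0 to x of f(t) dt, then F'(x) = f(x)
Here f(t) = 5t^9
So F'(x) = 5x^9
Evaluate at x = 4:
F'(4) = 5 * 4^9
= 5 * 262144
= 1310720

1310720


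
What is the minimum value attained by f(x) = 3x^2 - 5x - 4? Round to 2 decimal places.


For a quadratic f(x) = ax^2 + bx + c with a > 0, the minimum is at the vertex.
Vertex x-coordinate: x = -b/(2a)
x = -(-5) / (2 * 3)
x = 5/6
Substitute back to find the minimum value:
f(5/6) = 3 * (5/6)^2 - 5 * (5/6) - 4
= 25/12 - 25/6 - 4
= -73/12 ≈ -6.08

-6.08


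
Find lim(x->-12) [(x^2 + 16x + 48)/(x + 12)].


Direct substitution gives 0/0, so we factor the numerator.
Factor: (x^2 + 16x + 48) = (x + 12)(x + 4)
Cancel the common factor (x + 12):
(x^2 + 16x + 48)/(x + 12) = (x + 4)
Now substitute x = -12:
= (-12) - (-4) = -8

-8


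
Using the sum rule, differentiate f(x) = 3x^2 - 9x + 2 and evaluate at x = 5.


Differentiate term by term using power and sum rules:
f(x) = 3x^2 - 9x + 2
f'(x) = 6x - 9
Substitute x = 5:
f'(5) = 6 * 5 - 9
= 30 - 9
= 21

21


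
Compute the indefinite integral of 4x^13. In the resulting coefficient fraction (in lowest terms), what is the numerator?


Apply the power rule for integration:
integral of ax^n dx = a/(n+1) * x^(n+1) + C
integral of 4x^13 dx
= 4/14 * x^14 + C
= 2/7 * x^14 + C
The coefficient in lowest terms is 2/7, and its numerator is 2

2


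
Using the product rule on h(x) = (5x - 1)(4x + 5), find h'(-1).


Let u(x) = 5x - 1 and v(x) = 4x + 5
u'(x) = 5
v'(x) = 4
Product rule: h'(x) = u'(x)*v(x) + u(x)*v'(x)
= 5 * (4x + 5) + (5x - 1) * 4
At x = -1:
u(-1) = 5 * (-1) - 1 = -6
v(-1) = 4 * (-1) + 5 = 1
h'(-1) = 5 * 1 + (-6) * 4
= 5 - 24
= -19

-19


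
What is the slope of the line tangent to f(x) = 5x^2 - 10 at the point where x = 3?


The slope of the tangent line equals f'(x) at the point.
f(x) = 5x^2 - 10
f'(x) = 10x
At x = 3:
f'(3) = 10 * 3 + 0
= 30 + 0
= 30

30


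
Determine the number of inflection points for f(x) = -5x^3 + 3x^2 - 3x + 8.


Inflection points occur where f''(x) = 0 and concavity changes.
f(x) = -5x^3 + 3x^2 - 3x + 8
f'(x) = -15x^2 + 6x - 3
f''(x) = -30x + 6
Set f''(x) = 0:
-30x + 6 = 0
x = -6 / (-30) = 1/5
Since f''(x) is linear (degree 1), it changes sign at this point.
Therefore there is exactly 1 inflection point.

1


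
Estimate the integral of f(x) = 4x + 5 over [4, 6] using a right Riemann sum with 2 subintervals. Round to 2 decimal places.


Right Riemann sum uses right endpoints of each subinterval.
Interval: [4, 6], n = 2
dx = (6 - 4) / 2 = 1
Right endpoints: [5, 6]
f values: [25, 29]
Sum = dx * (sum of f values)
= 1 * 54
= 54 = 54.00

54.00


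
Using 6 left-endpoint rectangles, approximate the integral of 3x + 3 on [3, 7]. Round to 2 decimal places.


Left Riemann sum uses left endpoints of each subinterval.
Interval: [3, 7], n = 6
dx = (7 - 3) / 6 = 2/3
Left endpoints: [3, 11/3, 13/3, 5, 17/3, 19/3]
f values: [12, 14, 16, 18, 20, 22]
Sum = dx * (sum of f values)
= 2/3 * 102
= 68 = 68.00

68.00


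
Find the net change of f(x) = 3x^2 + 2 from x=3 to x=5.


Net change = f(b) - f(a)
f(x) = 3x^2 + 2
Compute f(5):
f(5) = 3 * 5^2 + 0 * 5 + 2
= 75 + 0 + 2
= 77
Compute f(3):
f(3) = 3 * 3^2 + 0 * 3 + 2
= 27 + 0 + 2
= 29
Net change = 77 - 29 = 48

48


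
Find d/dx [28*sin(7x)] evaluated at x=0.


Apply the chain rule to differentiate 28*sin(7x):
d/dx [28*sin(7x)]
= 28 * cos(7x) * d/dx(7x)
= 28 * 7 * cos(7x)
= 196 * cos(7x)
Evaluate at x = 0:
= 196 * cos(0)
= 196 * 1
= 196

196


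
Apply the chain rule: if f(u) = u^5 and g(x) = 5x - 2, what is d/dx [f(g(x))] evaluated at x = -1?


Using the chain rule: (f(g(x)))' = f'(g(x)) * g'(x)
First, find g(-1):
g(-1) = 5 * (-1) - 2 = -7
Next, f'(u) = 5u^4
And g'(x) = 5
So f'(g(-1)) * g'(-1)
= 5 * (-7)^4 * 5
= 5 * 2401 * 5
= 60025

60025


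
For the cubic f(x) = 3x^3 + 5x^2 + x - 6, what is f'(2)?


Differentiate f(x) = 3x^3 + 5x^2 + x - 6 term by term:
f'(x) = 9x^2 + 10x + 1
Substitute x = 2:
f'(2) = 9 * 2^2 + 10 * 2 + 1
= 36 + 20 + 1
= 57

57


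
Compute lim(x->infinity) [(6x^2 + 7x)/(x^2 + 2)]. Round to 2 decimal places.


For limits at infinity with equal-degree polynomials,
we compare leading coefficients.
Numerator leading term: 6x^2
Denominator leading term: x^2
Divide both by x^2:
lim = (6 + 7/x) / (1 + 2/x^2)
As x -> infinity, the 1/x and 1/x^2 terms vanish:
= 6/1 = 6 = 6.00

6.00


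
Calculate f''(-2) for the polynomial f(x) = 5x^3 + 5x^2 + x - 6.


First derivative:
f'(x) = 15x^2 + 10x + 1
Second derivative:
f''(x) = 30x + 10
Substitute x = -2:
f''(-2) = 30 * (-2) + 10
= -60 + 10
= -50

-50


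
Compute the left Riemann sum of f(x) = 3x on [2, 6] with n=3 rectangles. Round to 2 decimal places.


Left Riemann sum uses left endpoints of each subinterval.
Interval: [2, 6], n = 3
dx = (6 - 2) / 3 = 4/3
Left endpoints: [2, 10/3, 14/3]
f values: [6, 10, 14]
Sum = dx * (sum of f values)
= 4/3 * 30
= 40 = 40.00

40.00


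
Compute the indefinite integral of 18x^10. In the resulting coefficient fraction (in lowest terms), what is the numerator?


Apply the power rule for integration:
integral of ax^n dx = a/(n+1) * x^(n+1) + C
integral of 18x^10 dx
= 18/11 * x^11 + C
The coefficient in lowest terms is 18/11, and its numerator is 18

18
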